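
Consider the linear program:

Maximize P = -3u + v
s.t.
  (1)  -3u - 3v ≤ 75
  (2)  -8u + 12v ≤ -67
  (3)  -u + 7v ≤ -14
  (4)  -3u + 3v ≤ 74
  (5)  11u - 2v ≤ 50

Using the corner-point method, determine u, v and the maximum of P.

u = -233/20, v = -267/20, maximum P = 108/5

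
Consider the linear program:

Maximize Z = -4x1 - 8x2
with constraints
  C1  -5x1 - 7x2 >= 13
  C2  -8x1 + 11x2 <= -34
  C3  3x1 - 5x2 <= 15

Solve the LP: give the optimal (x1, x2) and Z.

x1 = 5/7, x2 = -18/7, maximum Z = 124/7

Extreme points and Z = -4x1 - 8x2:
  (95/111, -274/111) → Z = 604/37
  (20/23, -57/23) → Z = 376/23
  (5/7, -18/7) → Z = 124/7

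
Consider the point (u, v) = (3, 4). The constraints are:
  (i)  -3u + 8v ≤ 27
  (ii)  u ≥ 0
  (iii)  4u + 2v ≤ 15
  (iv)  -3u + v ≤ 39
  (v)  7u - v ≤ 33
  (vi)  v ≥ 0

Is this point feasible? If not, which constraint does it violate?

not feasible — violates (iii)

Constraint (iii): 4u + 2v = 20, which is not ≤ 15. All other constraints are satisfied.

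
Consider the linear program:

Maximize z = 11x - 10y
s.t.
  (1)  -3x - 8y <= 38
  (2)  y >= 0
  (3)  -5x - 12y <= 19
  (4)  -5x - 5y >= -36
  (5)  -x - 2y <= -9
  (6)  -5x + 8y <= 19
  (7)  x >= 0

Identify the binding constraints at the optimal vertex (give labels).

Corner points and z = 11x - 10y:
  (27/5, 9/5) → z = 207/5
  (193/65, 55/13) → z = -627/65
  (17/9, 32/9) → z = -133/9

The maximum is at (27/5, 9/5). Substituting into each constraint, equality holds for (4) and (5); the remaining constraints have slack.

(4) and (5)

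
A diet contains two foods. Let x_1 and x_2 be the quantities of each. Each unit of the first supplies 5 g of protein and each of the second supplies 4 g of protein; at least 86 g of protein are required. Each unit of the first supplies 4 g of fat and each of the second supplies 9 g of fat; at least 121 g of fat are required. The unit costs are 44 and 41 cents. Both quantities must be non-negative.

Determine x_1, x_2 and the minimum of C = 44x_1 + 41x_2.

Feasible corners and C = 44x_1 + 41x_2:
  (0, 43/2) → C = 1763/2
  (121/4, 0) → C = 1331
  (10, 9) → C = 809
The feasible region is unbounded (it extends along (0, 1), (1, 0)), but C strictly increases along every unbounded feasible direction, so there is no improving ray and the minimum is attained at a vertex.

x_1 = 10, x_2 = 9, minimum C = 809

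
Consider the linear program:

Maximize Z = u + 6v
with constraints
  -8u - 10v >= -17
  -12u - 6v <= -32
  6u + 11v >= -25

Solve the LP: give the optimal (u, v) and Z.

Extreme points and Z = u + 6v:
  (109/36, -13/18) → Z = -47/36
  (437/28, -151/14) → Z = -1375/28
  (251/48, -41/8) → Z = -1225/48

u = 109/36, v = -13/18, maximum Z = -47/36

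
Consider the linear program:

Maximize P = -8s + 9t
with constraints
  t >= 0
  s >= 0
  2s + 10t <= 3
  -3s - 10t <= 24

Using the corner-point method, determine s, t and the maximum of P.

s = 0, t = 3/10, maximum P = 27/10

Extreme points and P = -8s + 9t:
  (0, 0) → P = 0
  (3/2, 0) → P = -12
  (0, 3/10) → P = 27/10

At the optimal vertex, s = 0 and 2s + 10t = 3.
Solving simultaneously gives s = 0, t = 3/10.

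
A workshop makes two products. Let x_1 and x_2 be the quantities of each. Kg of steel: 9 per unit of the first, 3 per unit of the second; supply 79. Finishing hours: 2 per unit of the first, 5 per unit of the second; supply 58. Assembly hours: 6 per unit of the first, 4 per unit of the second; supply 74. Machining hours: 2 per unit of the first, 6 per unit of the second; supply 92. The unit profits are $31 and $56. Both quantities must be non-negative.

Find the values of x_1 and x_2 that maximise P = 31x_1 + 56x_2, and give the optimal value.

x_1 = 17/3, x_2 = 28/3, maximum P = 2095/3

Feasible corners and P = 31x_1 + 56x_2:
  (0, 0) → P = 0
  (0, 58/5) → P = 3248/5
  (79/9, 0) → P = 2449/9
  (17/3, 28/3) → P = 2095/3

At the optimal vertex, 9x_1 + 3x_2 = 79 and 2x_1 + 5x_2 = 58.
Solving simultaneously gives x_1 = 17/3, x_2 = 28/3.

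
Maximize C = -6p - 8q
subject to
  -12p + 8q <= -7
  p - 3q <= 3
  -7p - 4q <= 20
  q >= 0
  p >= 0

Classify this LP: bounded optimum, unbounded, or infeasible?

bounded optimum

Corner points and C = -6p - 8q:
  (7/12, 0) → C = -7/2
  (3, 0) → C = -18
The feasible region has finitely many vertices and no improving ray; the maximum is -7/2 at (7/12, 0).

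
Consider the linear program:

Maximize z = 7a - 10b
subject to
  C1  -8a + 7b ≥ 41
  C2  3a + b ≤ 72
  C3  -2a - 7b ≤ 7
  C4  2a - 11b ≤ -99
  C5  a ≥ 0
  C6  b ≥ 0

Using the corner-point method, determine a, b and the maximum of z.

Corner points and z = 7a - 10b:
  (463/29, 699/29) → z = -3749/29
  (121/37, 355/37) → z = -2703/37
  (0, 72) → z = -720
  (0, 9) → z = -90

The binding constraints are -8a + 7b = 41 and 2a - 11b = -99.
Solving simultaneously gives a = 121/37, b = 355/37.

a = 121/37, b = 355/37, maximum z = -2703/37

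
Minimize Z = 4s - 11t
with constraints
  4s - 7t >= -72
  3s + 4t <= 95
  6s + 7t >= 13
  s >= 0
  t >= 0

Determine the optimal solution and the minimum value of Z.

s = 377/37, t = 596/37, minimum Z = -5048/37

Extreme points and Z = 4s - 11t:
  (377/37, 596/37) → Z = -5048/37
  (0, 72/7) → Z = -792/7
  (95/3, 0) → Z = 380/3
  (0, 13/7) → Z = -143/7
  (13/6, 0) → Z = 26/3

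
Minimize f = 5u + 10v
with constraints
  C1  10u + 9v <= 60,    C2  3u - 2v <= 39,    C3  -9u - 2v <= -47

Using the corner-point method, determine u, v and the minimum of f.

u = 43/6, v = -35/4, minimum f = -155/3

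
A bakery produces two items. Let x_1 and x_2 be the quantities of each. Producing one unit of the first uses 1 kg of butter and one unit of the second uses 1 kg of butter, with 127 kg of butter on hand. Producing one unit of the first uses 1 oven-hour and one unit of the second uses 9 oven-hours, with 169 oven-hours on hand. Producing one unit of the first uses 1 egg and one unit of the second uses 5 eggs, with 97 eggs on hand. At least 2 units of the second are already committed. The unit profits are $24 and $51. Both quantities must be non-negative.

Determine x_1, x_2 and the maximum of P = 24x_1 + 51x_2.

x_1 = 87, x_2 = 2, maximum P = 2190

Vertices and P = 24x_1 + 51x_2:
  (0, 169/9) → P = 2873/3
  (0, 2) → P = 102
  (7, 18) → P = 1086
  (87, 2) → P = 2190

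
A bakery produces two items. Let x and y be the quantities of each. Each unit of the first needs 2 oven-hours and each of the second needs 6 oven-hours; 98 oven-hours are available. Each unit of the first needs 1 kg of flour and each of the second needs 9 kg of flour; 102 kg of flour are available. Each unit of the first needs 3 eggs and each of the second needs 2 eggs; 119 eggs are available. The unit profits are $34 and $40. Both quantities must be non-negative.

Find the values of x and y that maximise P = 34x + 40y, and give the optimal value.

Corner points and P = 34x + 40y:
  (0, 0) → P = 0
  (0, 34/3) → P = 1360/3
  (119/3, 0) → P = 4046/3
  (45/2, 53/6) → P = 3355/3
  (37, 4) → P = 1418

The optimum lies where 2x + 6y = 98 and 3x + 2y = 119.
Solving simultaneously gives x = 37, y = 4.

x = 37, y = 4, maximum P = 1418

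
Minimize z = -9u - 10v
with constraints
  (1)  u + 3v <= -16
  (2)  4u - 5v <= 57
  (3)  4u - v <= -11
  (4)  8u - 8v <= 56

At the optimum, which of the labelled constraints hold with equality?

Corner points and z = -9u - 10v:
  (-49/13, -53/13) → z = 971/13
  (-22, -29) → z = 488
  (-6, -13) → z = 184
The feasible region is unbounded (it extends along (-3, 1), (-5, -4)), but z strictly increases along every unbounded feasible direction, so there is no improving ray and the minimum is attained at a vertex.

The minimum is at (-49/13, -53/13). Substituting into each constraint, equality holds for (1) and (3); the remaining constraints have slack.

(1) and (3)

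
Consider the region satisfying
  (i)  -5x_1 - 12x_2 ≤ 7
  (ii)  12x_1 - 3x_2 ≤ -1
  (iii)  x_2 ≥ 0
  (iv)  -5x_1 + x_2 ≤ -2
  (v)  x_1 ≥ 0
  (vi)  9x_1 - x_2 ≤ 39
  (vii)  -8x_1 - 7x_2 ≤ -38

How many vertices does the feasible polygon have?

3

The feasible vertices (each the meet of two boundaries and inside every other half-plane) are:
  (7/3, 29/3)
  (118/15, 159/5)
  (37/4, 177/4)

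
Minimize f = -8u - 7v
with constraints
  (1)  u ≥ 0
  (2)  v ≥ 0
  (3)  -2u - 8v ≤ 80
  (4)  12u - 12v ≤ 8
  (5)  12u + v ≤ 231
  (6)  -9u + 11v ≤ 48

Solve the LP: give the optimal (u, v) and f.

u = 831/47, v = 885/47, minimum f = -12843/47

Extreme points and f = -8u - 7v:
  (0, 0) → f = 0
  (0, 48/11) → f = -336/11
  (2/3, 0) → f = -16/3
  (695/39, 223/13) → f = -10243/39
  (831/47, 885/47) → f = -12843/47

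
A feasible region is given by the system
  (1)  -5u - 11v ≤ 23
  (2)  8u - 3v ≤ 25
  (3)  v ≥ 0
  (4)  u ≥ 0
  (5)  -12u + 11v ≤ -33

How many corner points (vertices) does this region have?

3

Of the 10 pairwise boundary intersections, those satisfying every inequality are:
  (25/8, 0)
  (44/13, 9/13)
  (11/4, 0)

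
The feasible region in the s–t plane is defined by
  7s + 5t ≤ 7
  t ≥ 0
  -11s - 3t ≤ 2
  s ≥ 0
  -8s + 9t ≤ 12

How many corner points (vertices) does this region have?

4

Pairwise boundary intersections that survive every other constraint:
  (1, 0)
  (3/103, 140/103)
  (0, 0)
  (0, 4/3)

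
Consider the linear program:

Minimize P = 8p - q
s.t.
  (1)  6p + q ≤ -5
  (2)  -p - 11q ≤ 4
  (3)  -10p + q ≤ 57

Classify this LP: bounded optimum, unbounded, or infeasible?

bounded optimum

Extreme points and P = 8p - q:
  (-51/65, -19/65) → P = -389/65
  (-31/8, 73/4) → P = -197/4
  (-631/111, 17/111) → P = -5065/111
The feasible region has finitely many vertices and no improving ray; the minimum is -197/4 at (-31/8, 73/4).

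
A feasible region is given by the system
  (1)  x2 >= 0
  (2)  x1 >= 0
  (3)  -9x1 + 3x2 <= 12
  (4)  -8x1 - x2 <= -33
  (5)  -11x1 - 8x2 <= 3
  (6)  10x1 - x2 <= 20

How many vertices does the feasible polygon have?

3

Intersecting each pair of boundary lines and keeping only the points that satisfy every inequality leaves:
  (29/11, 131/11)
  (24/7, 100/7)
  (53/18, 85/9)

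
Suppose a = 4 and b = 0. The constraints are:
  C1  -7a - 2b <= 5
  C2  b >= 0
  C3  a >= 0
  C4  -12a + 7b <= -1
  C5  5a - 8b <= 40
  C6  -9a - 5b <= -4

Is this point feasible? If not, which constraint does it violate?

feasible

C1: -28 ≤ 5 ✓
C2: 0 ≥ 0 ✓
C3: 4 ≥ 0 ✓
C4: -48 ≤ -1 ✓
C5: 20 ≤ 40 ✓
C6: -36 ≤ -4 ✓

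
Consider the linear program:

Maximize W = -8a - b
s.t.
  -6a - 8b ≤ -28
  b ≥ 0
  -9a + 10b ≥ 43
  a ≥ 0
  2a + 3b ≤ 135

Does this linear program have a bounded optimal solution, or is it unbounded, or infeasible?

Vertices and W = -8a - b:
  (0, 43/10) → W = -43/10
  (1221/47, 1301/47) → W = -11069/47
  (0, 45) → W = -45
The feasible region has finitely many vertices and no improving ray; the maximum is -43/10 at (0, 43/10).

bounded optimum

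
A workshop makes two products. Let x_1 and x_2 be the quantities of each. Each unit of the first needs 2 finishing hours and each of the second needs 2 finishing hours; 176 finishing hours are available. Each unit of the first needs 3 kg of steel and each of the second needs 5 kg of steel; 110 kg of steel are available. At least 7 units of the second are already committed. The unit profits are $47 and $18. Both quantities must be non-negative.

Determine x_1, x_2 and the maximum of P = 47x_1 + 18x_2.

Extreme points and P = 47x_1 + 18x_2:
  (0, 22) → P = 396
  (0, 7) → P = 126
  (25, 7) → P = 1301

x_1 = 25, x_2 = 7, maximum P = 1301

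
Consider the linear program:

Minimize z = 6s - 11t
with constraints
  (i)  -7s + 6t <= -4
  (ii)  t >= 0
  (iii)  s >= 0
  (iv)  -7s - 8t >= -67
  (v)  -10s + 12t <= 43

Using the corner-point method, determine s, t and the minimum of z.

s = 31/7, t = 9/2, minimum z = -321/14

At the optimal vertex, -7s + 6t = -4 and -7s - 8t = -67.
Solving simultaneously gives s = 31/7, t = 9/2.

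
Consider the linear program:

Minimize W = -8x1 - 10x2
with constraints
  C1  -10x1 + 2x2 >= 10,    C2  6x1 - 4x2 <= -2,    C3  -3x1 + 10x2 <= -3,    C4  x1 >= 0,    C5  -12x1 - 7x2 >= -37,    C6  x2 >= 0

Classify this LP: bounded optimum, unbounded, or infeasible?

The boundaries -10x1 + 2x2 = 10 and x1 = 0 meet at (0, 5), but that point violates -3x1 + 10x2 ≤ -3. Every candidate vertex is excluded by some other constraint, so the feasible region is empty.

infeasible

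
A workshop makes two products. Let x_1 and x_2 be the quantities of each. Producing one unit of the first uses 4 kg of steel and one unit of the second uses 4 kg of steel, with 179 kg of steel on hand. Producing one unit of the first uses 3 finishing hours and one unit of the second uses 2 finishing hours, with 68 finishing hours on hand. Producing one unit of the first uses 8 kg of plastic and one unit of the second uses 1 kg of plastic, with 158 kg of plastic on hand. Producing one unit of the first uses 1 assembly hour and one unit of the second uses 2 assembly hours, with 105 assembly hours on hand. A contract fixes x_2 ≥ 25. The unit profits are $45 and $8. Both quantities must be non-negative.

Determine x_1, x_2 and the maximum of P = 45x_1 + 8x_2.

x_1 = 6, x_2 = 25, maximum P = 470

Vertices and P = 45x_1 + 8x_2:
  (0, 34) → P = 272
  (0, 25) → P = 200
  (6, 25) → P = 470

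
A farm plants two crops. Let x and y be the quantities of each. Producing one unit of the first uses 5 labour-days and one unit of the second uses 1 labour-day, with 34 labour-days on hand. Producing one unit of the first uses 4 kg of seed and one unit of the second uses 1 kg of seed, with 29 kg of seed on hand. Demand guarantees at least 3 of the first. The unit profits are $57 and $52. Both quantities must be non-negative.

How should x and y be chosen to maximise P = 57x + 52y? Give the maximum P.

x = 3, y = 17, maximum P = 1055

Vertices and P = 57x + 52y:
  (34/5, 0) → P = 1938/5
  (3, 0) → P = 171
  (5, 9) → P = 753
  (3, 17) → P = 1055

The binding constraints are 4x + y = 29 and x = 3.
Solving simultaneously gives x = 3, y = 17.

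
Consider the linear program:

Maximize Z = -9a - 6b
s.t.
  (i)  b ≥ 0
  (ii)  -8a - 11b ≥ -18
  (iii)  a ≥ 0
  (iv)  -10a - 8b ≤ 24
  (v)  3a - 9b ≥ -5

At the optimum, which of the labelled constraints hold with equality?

(i) and (iii)

Feasible corners and Z = -9a - 6b:
  (9/4, 0) → Z = -81/4
  (0, 0) → Z = 0
  (107/105, 94/105) → Z = -509/35
  (0, 5/9) → Z = -10/3

The maximum is at (0, 0). Substituting into each constraint, equality holds for (i) and (iii); the remaining constraints have slack.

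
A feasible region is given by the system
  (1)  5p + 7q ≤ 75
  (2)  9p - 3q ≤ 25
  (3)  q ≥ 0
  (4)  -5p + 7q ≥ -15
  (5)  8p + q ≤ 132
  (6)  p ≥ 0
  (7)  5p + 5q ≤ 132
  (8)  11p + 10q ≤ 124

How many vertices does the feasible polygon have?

5

Pairwise boundary intersections that survive every other constraint:
  (0, 75/7)
  (118/27, 205/27)
  (25/9, 0)
  (622/123, 841/123)
  (0, 0)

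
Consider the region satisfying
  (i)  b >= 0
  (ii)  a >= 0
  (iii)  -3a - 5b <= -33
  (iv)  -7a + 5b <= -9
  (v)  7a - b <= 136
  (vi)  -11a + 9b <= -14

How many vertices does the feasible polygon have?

4

Pairwise boundary intersections that survive every other constraint:
  (11, 0)
  (136/7, 0)
  (367/82, 321/82)
  (605/26, 699/26)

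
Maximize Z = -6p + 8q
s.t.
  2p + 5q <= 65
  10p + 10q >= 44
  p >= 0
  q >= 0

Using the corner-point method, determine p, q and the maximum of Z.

p = 0, q = 13, maximum Z = 104

Corner points and Z = -6p + 8q:
  (0, 13) → Z = 104
  (65/2, 0) → Z = -195
  (0, 22/5) → Z = 176/5
  (22/5, 0) → Z = -132/5

The binding constraints are 2p + 5q = 65 and p = 0.
Solving simultaneously gives p = 0, q = 13.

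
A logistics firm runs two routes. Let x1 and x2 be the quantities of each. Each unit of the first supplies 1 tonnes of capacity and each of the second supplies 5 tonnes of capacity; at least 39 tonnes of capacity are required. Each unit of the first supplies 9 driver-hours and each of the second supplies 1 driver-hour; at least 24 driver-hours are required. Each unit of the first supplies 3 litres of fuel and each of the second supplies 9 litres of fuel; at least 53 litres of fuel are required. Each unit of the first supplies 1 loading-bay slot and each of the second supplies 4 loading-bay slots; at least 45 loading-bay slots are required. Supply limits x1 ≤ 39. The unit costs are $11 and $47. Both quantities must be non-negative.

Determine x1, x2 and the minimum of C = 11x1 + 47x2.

Corner points and C = 11x1 + 47x2:
  (0, 24) → C = 1128
  (51/35, 381/35) → C = 18468/35
  (39, 3/2) → C = 999/2
The feasible region is unbounded (it extends along (0, 1)), but C strictly increases along every unbounded feasible direction, so there is no improving ray and the minimum is attained at a vertex.

x1 = 39, x2 = 3/2, minimum C = 999/2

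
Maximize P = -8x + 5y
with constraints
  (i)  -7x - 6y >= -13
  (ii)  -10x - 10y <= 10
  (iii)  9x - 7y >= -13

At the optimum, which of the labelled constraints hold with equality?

(ii) and (iii)

Corner points and P = -8x + 5y:
  (19, -20) → P = -252
  (13/103, 208/103) → P = 936/103
  (-5/4, 1/4) → P = 45/4

The maximum is at (-5/4, 1/4). Substituting into each constraint, equality holds for (ii) and (iii); the remaining constraints have slack.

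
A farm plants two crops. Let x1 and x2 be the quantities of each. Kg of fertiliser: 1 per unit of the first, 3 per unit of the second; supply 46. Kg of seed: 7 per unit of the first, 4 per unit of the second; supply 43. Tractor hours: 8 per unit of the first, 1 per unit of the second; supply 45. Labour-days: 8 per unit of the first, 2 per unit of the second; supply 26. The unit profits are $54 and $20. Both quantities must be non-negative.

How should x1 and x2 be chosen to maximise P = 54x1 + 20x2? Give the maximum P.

x1 = 1, x2 = 9, maximum P = 234

Extreme points and P = 54x1 + 20x2:
  (0, 0) → P = 0
  (0, 43/4) → P = 215
  (13/4, 0) → P = 351/2
  (1, 9) → P = 234

The binding constraints are 7x1 + 4x2 = 43 and 8x1 + 2x2 = 26.
Solving simultaneously gives x1 = 1, x2 = 9.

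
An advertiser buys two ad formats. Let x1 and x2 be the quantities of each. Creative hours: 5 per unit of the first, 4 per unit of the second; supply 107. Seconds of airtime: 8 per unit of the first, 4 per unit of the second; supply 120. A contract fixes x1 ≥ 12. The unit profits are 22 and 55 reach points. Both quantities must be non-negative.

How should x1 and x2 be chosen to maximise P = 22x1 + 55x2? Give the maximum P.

x1 = 12, x2 = 6, maximum P = 594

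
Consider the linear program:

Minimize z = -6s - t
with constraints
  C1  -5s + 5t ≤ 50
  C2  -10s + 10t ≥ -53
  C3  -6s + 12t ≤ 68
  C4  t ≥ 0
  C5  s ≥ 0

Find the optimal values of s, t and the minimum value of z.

At the optimal vertex, -10s + 10t = -53 and -6s + 12t = 68.
Solving simultaneously gives s = 329/15, t = 499/30.

s = 329/15, t = 499/30, minimum z = -4447/30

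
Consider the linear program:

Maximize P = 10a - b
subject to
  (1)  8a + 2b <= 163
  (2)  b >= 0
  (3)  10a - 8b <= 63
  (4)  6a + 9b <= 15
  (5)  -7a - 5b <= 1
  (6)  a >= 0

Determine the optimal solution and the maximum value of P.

Vertices and P = 10a - b:
  (5/2, 0) → P = 25
  (0, 0) → P = 0
  (0, 5/3) → P = -5/3

The binding constraints are b = 0 and 6a + 9b = 15.
Solving simultaneously gives a = 5/2, b = 0.

a = 5/2, b = 0, maximum P = 25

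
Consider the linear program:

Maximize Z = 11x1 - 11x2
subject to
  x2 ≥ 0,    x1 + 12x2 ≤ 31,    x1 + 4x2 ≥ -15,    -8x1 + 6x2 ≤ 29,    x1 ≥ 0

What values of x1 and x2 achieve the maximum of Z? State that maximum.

x1 = 31, x2 = 0, maximum Z = 341

Feasible corners and Z = 11x1 - 11x2:
  (31, 0) → Z = 341
  (0, 0) → Z = 0
  (0, 31/12) → Z = -341/12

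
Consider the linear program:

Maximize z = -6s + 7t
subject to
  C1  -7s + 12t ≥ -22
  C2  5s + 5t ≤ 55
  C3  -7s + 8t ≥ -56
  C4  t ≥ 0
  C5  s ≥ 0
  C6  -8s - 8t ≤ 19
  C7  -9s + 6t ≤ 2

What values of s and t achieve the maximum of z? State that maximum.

s = 64/15, t = 101/15, maximum z = 323/15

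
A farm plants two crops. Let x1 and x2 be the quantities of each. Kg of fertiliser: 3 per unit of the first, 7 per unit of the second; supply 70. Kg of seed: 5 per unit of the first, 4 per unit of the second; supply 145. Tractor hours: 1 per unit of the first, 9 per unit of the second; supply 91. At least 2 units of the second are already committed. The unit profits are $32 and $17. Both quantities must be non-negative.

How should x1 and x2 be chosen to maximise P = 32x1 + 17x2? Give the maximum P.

x1 = 56/3, x2 = 2, maximum P = 1894/3

At the optimal vertex, 3x1 + 7x2 = 70 and x2 = 2.
Solving simultaneously gives x1 = 56/3, x2 = 2.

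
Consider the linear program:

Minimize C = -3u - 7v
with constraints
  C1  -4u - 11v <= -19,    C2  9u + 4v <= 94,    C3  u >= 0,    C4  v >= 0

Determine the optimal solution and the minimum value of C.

Extreme points and C = -3u - 7v:
  (0, 19/11) → C = -133/11
  (19/4, 0) → C = -57/4
  (0, 47/2) → C = -329/2
  (94/9, 0) → C = -94/3

The optimum lies where 9u + 4v = 94 and u = 0.
Solving simultaneously gives u = 0, v = 47/2.

u = 0, v = 47/2, minimum C = -329/2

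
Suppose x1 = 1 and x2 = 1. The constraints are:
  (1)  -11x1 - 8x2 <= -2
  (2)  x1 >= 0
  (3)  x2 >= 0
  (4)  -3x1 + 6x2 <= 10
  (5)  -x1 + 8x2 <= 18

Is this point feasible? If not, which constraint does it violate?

feasible

(1): -19 ≤ -2 ✓
(2): 1 ≥ 0 ✓
(3): 1 ≥ 0 ✓
(4): 3 ≤ 10 ✓
(5): 7 ≤ 18 ✓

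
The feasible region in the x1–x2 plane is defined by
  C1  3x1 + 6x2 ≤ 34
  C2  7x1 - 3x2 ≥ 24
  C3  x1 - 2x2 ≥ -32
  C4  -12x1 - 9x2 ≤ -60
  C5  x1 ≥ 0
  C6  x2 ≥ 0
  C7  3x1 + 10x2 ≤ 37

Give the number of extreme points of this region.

Intersecting each pair of boundary lines and keeping only the points that satisfy every inequality leaves:
  (34/3, 0)
  (59/6, 3/4)
  (4, 4/3)
  (351/79, 187/79)
  (5, 0)

5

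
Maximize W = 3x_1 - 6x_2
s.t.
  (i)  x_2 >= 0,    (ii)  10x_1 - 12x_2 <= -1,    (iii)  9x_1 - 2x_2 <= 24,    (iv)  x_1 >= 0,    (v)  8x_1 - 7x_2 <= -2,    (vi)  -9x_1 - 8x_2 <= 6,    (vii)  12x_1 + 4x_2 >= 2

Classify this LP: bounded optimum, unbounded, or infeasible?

Vertices and W = 3x_1 - 6x_2:
  (172/47, 210/47) → W = -744/47
  (0, 1/2) → W = -3
  (3/58, 10/29) → W = -111/58
The feasible region has finitely many vertices and no improving ray; the maximum is -111/58 at (3/58, 10/29).

bounded optimum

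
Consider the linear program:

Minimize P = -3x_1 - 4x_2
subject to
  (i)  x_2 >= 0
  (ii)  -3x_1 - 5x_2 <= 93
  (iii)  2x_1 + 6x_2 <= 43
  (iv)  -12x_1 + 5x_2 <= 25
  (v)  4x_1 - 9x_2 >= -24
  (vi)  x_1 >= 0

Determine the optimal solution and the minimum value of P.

At the optimal vertex, x_2 = 0 and 2x_1 + 6x_2 = 43.
Solving simultaneously gives x_1 = 43/2, x_2 = 0.

x_1 = 43/2, x_2 = 0, minimum P = -129/2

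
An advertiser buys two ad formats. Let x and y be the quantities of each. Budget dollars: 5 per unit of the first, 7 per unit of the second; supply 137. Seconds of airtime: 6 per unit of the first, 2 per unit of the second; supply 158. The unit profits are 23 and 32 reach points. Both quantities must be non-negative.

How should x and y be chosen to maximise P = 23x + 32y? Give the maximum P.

x = 26, y = 1, maximum P = 630

Extreme points and P = 23x + 32y:
  (0, 0) → P = 0
  (0, 137/7) → P = 4384/7
  (79/3, 0) → P = 1817/3
  (26, 1) → P = 630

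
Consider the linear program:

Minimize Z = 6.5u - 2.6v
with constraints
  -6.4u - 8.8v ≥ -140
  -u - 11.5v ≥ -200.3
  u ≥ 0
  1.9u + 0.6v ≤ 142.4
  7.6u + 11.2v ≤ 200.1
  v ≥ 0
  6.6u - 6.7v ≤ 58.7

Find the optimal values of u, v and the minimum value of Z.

u = 0, v = 175/11, minimum Z = -455/11

Extreme points and Z = 6.5u - 2.6v:
  (0, 175/11) → Z = -455/11
  (9091/631, 3427/631) → Z = 501813/6310
  (0, 0) → Z = 0
  (587/66, 0) → Z = 7631/132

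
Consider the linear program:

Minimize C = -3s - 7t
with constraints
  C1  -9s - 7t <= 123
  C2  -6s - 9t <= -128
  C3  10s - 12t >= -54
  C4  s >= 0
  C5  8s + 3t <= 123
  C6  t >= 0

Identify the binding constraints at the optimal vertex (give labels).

Corner points and C = -3s - 7t:
  (175/27, 802/81) → C = -7189/81
  (241/18, 143/27) → C = -4171/54
  (73/7, 277/21) → C = -2596/21

The minimum is at (73/7, 277/21). Substituting into each constraint, equality holds for C3 and C5; the remaining constraints have slack.

C3 and C5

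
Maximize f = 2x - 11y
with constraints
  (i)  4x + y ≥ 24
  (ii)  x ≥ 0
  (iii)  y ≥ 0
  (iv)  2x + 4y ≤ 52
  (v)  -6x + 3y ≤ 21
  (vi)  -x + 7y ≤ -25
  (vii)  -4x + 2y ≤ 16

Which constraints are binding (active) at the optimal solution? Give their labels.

(iii) and (iv)

Feasible corners and f = 2x - 11y:
  (26, 0) → f = 52
  (25, 0) → f = 50
  (232/9, 1/9) → f = 151/3

The maximum is at (26, 0). Substituting into each constraint, equality holds for (iii) and (iv); the remaining constraints have slack.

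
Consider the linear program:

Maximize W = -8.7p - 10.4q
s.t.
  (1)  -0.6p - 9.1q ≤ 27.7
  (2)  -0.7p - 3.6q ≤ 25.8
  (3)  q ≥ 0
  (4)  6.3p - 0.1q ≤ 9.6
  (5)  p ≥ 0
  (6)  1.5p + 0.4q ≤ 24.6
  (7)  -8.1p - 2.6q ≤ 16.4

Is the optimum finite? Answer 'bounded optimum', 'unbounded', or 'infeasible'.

bounded optimum

Extreme points and W = -8.7p - 10.4q:
  (32/21, 0) → W = -464/35
  (0, 0) → W = 0
  (210/89, 4686/89) → W = -252807/445
  (0, 61.5) → W = -639.6
The feasible region has finitely many vertices and no improving ray; the maximum is 0 at (0, 0).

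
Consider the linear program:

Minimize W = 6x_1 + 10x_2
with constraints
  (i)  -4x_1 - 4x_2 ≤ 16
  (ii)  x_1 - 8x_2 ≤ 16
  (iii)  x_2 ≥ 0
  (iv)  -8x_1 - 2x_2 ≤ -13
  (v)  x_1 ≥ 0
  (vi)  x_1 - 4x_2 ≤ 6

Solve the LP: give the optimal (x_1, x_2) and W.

x_1 = 13/8, x_2 = 0, minimum W = 39/4

Extreme points and W = 6x_1 + 10x_2:
  (13/8, 0) → W = 39/4
  (6, 0) → W = 36
  (0, 13/2) → W = 65
The feasible region is unbounded (it extends along (0, 1), (4, 1)), but W strictly increases along every unbounded feasible direction, so there is no improving ray and the minimum is attained at a vertex.

The optimum lies where x_2 = 0 and -8x_1 - 2x_2 = -13.
Solving simultaneously gives x_1 = 13/8, x_2 = 0.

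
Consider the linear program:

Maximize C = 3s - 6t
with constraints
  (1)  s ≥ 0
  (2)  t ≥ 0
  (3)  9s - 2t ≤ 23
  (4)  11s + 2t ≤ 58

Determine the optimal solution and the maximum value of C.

Corner points and C = 3s - 6t:
  (0, 0) → C = 0
  (0, 29) → C = -174
  (23/9, 0) → C = 23/3
  (81/20, 269/40) → C = -141/5

At the optimal vertex, t = 0 and 9s - 2t = 23.
Solving simultaneously gives s = 23/9, t = 0.

s = 23/9, t = 0, maximum C = 23/3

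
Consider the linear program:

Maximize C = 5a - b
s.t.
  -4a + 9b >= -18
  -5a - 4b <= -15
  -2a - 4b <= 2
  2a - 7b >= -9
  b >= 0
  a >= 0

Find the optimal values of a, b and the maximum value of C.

a = 207/10, b = 36/5, maximum C = 963/10

Extreme points and C = 5a - b:
  (207/10, 36/5) → C = 963/10
  (9/2, 0) → C = 45/2
  (69/43, 75/43) → C = 270/43
  (3, 0) → C = 15

At the optimal vertex, -4a + 9b = -18 and 2a - 7b = -9.
Solving simultaneously gives a = 207/10, b = 36/5.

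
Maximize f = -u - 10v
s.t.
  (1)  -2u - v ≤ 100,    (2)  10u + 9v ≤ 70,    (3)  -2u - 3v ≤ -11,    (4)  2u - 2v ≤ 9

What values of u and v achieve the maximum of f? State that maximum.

u = 49/10, v = 2/5, maximum f = -89/10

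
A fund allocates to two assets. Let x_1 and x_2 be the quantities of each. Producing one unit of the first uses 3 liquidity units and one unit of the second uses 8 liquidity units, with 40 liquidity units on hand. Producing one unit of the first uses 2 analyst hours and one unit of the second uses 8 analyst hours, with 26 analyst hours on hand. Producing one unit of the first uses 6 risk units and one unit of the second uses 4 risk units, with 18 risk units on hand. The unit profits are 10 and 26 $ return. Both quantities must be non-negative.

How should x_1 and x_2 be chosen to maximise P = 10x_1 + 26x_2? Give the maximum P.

x_1 = 1, x_2 = 3, maximum P = 88

Extreme points and P = 10x_1 + 26x_2:
  (0, 0) → P = 0
  (0, 13/4) → P = 169/2
  (3, 0) → P = 30
  (1, 3) → P = 88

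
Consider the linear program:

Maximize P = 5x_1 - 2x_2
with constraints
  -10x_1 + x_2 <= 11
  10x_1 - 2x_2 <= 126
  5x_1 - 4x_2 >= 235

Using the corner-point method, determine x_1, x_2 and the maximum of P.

Vertices and P = 5x_1 - 2x_2:
  (-74/5, -137) → P = 200
  (-279/35, -481/7) → P = 683/7
  (17/15, -172/3) → P = 361/3

x_1 = -74/5, x_2 = -137, maximum P = 200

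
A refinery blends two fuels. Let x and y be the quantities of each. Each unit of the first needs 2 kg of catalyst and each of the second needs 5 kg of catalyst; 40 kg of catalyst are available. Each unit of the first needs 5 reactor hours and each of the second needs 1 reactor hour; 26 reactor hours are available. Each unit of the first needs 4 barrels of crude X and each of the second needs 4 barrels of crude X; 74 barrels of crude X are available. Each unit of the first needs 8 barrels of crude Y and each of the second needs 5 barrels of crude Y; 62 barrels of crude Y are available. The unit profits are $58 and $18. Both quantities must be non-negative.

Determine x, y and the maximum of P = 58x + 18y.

Feasible corners and P = 58x + 18y:
  (0, 0) → P = 0
  (0, 8) → P = 144
  (26/5, 0) → P = 1508/5
  (11/3, 98/15) → P = 4954/15
  (4, 6) → P = 340

At the optimal vertex, 5x + y = 26 and 8x + 5y = 62.
Solving simultaneously gives x = 4, y = 6.

x = 4, y = 6, maximum P = 340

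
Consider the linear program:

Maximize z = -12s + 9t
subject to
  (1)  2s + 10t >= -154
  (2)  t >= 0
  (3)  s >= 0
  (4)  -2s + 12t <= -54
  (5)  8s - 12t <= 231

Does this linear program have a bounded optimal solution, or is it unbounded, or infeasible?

bounded optimum

Corner points and z = -12s + 9t:
  (27, 0) → z = -324
  (231/8, 0) → z = -693/2
  (59/2, 5/12) → z = -1401/4
The feasible region has finitely many vertices and no improving ray; the maximum is -324 at (27, 0).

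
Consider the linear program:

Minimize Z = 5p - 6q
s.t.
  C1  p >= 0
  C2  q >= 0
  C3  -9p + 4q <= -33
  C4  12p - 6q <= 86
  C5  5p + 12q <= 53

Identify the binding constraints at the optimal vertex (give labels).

C3 and C5

Extreme points and Z = 5p - 6q:
  (11/3, 0) → Z = 55/3
  (43/6, 0) → Z = 215/6
  (19/4, 39/16) → Z = 73/8
  (225/29, 103/87) → Z = 919/29

The minimum is at (19/4, 39/16). Substituting into each constraint, equality holds for C3 and C5; the remaining constraints have slack.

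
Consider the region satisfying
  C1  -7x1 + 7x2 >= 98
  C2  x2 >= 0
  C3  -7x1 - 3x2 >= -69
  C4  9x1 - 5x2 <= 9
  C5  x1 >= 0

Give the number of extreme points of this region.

Of the 10 pairwise boundary intersections, those satisfying every inequality are:
  (27/10, 167/10)
  (0, 14)
  (0, 23)

3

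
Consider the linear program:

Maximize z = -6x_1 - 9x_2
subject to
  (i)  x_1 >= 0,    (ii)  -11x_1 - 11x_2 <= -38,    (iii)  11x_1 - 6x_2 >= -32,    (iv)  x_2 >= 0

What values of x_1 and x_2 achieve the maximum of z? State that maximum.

x_1 = 38/11, x_2 = 0, maximum z = -228/11

Vertices and z = -6x_1 - 9x_2:
  (0, 38/11) → z = -342/11
  (0, 16/3) → z = -48
  (38/11, 0) → z = -228/11
The feasible region is unbounded (it extends along (6, 11), (1, 0)), but z strictly decreases along every unbounded feasible direction, so there is no improving ray and the maximum is attained at a vertex.

The binding constraints are -11x_1 - 11x_2 = -38 and x_2 = 0.
Solving simultaneously gives x_1 = 38/11, x_2 = 0.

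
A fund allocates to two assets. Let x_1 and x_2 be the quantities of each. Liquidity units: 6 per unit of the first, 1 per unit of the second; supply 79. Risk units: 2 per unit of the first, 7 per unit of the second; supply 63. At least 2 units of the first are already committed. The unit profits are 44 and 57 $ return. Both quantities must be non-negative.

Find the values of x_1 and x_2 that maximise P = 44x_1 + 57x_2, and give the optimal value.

x_1 = 49/4, x_2 = 11/2, maximum P = 1705/2

Corner points and P = 44x_1 + 57x_2:
  (79/6, 0) → P = 1738/3
  (2, 0) → P = 88
  (49/4, 11/2) → P = 1705/2
  (2, 59/7) → P = 3979/7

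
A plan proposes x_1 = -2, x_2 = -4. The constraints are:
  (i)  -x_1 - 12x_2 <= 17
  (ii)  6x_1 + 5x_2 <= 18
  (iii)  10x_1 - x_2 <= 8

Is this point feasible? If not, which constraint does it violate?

Constraint (i): -x_1 - 12x_2 = 50, which is not ≤ 17. All other constraints are satisfied.

not feasible — violates (i)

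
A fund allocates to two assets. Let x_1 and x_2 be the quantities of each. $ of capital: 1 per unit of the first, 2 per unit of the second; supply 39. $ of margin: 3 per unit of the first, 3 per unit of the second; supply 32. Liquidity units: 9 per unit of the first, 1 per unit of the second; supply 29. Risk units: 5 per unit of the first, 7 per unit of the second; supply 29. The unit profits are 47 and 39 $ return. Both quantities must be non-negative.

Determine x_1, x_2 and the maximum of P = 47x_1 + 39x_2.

Corner points and P = 47x_1 + 39x_2:
  (0, 0) → P = 0
  (0, 29/7) → P = 1131/7
  (29/9, 0) → P = 1363/9
  (3, 2) → P = 219

x_1 = 3, x_2 = 2, maximum P = 219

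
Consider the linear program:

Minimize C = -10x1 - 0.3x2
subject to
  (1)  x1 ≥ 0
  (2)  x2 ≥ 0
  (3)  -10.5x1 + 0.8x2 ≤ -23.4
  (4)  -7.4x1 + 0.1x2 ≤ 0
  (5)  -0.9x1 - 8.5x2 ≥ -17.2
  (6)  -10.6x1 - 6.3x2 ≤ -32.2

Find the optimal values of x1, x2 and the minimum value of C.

x1 = 172/9, x2 = 0, minimum C = -1720/9

Corner points and C = -10x1 - 0.3x2:
  (172/9, 0) → C = -1720/9
  (161/53, 0) → C = -1610/53
  (21266/8997, 5318/2999) → C = -1087231/44985
  (17318/7463, 9006/7463) → C = -879409/37315

At the optimal vertex, x2 = 0 and -0.9x1 - 8.5x2 = -17.2.
Solving simultaneously gives x1 = 172/9, x2 = 0.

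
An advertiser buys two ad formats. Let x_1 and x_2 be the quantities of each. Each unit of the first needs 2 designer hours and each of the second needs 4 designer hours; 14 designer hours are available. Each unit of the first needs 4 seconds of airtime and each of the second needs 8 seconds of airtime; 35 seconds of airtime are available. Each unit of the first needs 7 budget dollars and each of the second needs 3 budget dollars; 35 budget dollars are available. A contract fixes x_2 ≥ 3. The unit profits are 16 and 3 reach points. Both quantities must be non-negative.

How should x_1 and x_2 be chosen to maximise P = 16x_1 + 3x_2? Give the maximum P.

Feasible corners and P = 16x_1 + 3x_2:
  (0, 7/2) → P = 21/2
  (0, 3) → P = 9
  (1, 3) → P = 25

x_1 = 1, x_2 = 3, maximum P = 25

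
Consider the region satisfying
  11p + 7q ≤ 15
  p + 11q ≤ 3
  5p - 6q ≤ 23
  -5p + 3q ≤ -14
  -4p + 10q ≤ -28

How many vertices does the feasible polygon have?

Of the 10 pairwise boundary intersections, those satisfying every inequality are:
  (1, -3)
  (31/13, -24/13)
  (28/19, -42/19)

3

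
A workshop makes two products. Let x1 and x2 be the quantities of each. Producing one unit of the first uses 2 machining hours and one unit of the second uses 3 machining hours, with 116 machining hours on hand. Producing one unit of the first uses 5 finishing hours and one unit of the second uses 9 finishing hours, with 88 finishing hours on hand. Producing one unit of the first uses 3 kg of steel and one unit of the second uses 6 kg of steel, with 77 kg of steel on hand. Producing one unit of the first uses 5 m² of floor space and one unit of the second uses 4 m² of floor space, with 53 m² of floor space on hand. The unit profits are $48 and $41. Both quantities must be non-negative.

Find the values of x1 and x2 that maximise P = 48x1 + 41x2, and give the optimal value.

Feasible corners and P = 48x1 + 41x2:
  (0, 0) → P = 0
  (0, 88/9) → P = 3608/9
  (53/5, 0) → P = 2544/5
  (5, 7) → P = 527

At the optimal vertex, 5x1 + 9x2 = 88 and 5x1 + 4x2 = 53.
Solving simultaneously gives x1 = 5, x2 = 7.

x1 = 5, x2 = 7, maximum P = 527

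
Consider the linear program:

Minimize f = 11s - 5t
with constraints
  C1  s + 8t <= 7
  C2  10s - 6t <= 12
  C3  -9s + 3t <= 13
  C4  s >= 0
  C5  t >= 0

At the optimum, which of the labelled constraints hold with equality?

Vertices and f = 11s - 5t:
  (69/43, 29/43) → f = 614/43
  (0, 7/8) → f = -35/8
  (6/5, 0) → f = 66/5
  (0, 0) → f = 0

The minimum is at (0, 7/8). Substituting into each constraint, equality holds for C1 and C4; the remaining constraints have slack.

C1 and C4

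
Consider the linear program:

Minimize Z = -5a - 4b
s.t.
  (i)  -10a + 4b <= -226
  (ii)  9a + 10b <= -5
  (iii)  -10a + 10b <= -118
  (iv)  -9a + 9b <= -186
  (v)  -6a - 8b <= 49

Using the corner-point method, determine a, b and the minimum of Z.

a = 75/2, b = -137/4, minimum Z = -101/2

Corner points and Z = -5a - 4b:
  (280/17, -521/34) → Z = -358/17
  (31/2, -71/4) → Z = -13/2
  (75/2, -137/4) → Z = -101/2

The binding constraints are 9a + 10b = -5 and -6a - 8b = 49.
Solving simultaneously gives a = 75/2, b = -137/4.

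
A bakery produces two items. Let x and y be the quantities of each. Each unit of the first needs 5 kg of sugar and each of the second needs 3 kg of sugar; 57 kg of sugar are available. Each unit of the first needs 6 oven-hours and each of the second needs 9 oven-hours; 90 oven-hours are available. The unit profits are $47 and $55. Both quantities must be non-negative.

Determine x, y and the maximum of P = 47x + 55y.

x = 9, y = 4, maximum P = 643

Vertices and P = 47x + 55y:
  (0, 0) → P = 0
  (0, 10) → P = 550
  (57/5, 0) → P = 2679/5
  (9, 4) → P = 643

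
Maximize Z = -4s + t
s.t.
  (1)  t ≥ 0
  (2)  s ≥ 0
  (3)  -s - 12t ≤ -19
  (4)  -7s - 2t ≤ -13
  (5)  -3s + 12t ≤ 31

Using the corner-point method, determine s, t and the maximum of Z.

Corner points and Z = -4s + t:
  (19, 0) → Z = -76
  (59/41, 60/41) → Z = -176/41
  (47/45, 128/45) → Z = -4/3
The feasible region is unbounded (it extends along (4, 1), (1, 0)), but Z strictly decreases along every unbounded feasible direction, so there is no improving ray and the maximum is attained at a vertex.

The binding constraints are -7s - 2t = -13 and -3s + 12t = 31.
Solving simultaneously gives s = 47/45, t = 128/45.

s = 47/45, t = 128/45, maximum Z = -4/3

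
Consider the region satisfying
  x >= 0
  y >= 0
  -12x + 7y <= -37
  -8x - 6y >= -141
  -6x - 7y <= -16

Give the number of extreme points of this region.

3

The feasible vertices (each the meet of two boundaries and inside every other half-plane) are:
  (37/12, 0)
  (141/8, 0)
  (1209/128, 349/32)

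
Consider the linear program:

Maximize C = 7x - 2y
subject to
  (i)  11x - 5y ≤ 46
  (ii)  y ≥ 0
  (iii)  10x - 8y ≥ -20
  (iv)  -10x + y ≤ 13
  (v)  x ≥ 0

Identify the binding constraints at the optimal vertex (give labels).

(i) and (iii)

Corner points and C = 7x - 2y:
  (46/11, 0) → C = 322/11
  (234/19, 340/19) → C = 958/19
  (0, 0) → C = 0
  (0, 5/2) → C = -5

The maximum is at (234/19, 340/19). Substituting into each constraint, equality holds for (i) and (iii); the remaining constraints have slack.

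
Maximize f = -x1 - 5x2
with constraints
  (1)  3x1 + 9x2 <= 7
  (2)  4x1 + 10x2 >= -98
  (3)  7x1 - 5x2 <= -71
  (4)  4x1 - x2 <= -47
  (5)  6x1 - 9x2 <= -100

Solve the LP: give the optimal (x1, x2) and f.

Extreme points and f = -x1 - 5x2:
  (-476/3, 161/3) → f = -329/3
  (-32/3, 13/3) → f = -11
  (-941/48, -47/24) → f = 1411/48
  (-323/30, 59/15) → f = -89/10

The binding constraints are 4x1 + 10x2 = -98 and 6x1 - 9x2 = -100.
Solving simultaneously gives x1 = -941/48, x2 = -47/24.

x1 = -941/48, x2 = -47/24, maximum f = 1411/48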